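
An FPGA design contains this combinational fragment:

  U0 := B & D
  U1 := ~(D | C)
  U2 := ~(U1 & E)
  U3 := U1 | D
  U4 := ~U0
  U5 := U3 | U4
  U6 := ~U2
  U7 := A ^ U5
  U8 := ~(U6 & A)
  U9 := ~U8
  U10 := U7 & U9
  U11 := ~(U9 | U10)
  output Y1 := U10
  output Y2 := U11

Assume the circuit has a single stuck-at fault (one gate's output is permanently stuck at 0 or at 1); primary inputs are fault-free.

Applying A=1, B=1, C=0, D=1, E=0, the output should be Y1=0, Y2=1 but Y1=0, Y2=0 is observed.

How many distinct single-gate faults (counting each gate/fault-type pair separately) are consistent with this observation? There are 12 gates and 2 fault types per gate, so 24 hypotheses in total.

Fault-free: U0=1, U1=0, U2=1, U3=1, U4=0, U5=1, U6=0, U7=0, U8=1, U9=0, U10=0, U11=1 → Y1=0, Y2=1. Observed Y1=0, Y2=0.
  U0: none of the 2 fault types match ✗
  U1: none of the 2 fault types match ✗
  U2: stuck-at-0 ✓; others ✗
  U3: none of the 2 fault types match ✗
  U4: none of the 2 fault types match ✗
  U5: none of the 2 fault types match ✗
  U6: stuck-at-1 ✓; others ✗
  U7: none of the 2 fault types match ✗
  U8: stuck-at-0 ✓; others ✗
  U9: stuck-at-1 ✓; others ✗
  U10: none of the 2 fault types match ✗
  U11: stuck-at-0 ✓; others ✗
Consistent faults: {U2 stuck-at-0, U6 stuck-at-1, U8 stuck-at-0, U9 stuck-at-1, U11 stuck-at-0} — 5 in all.

5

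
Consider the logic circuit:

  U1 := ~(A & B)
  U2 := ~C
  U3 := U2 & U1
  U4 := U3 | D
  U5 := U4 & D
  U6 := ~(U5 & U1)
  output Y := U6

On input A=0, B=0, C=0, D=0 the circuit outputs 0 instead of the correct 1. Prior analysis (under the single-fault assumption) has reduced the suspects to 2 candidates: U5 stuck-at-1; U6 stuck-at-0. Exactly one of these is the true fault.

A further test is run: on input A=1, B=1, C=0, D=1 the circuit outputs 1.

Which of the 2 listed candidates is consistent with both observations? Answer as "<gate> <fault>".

Evaluate each candidate on input A=1, B=1, C=0, D=1:
  U5 stuck-at-1: U1=0, U2=1, U3=0, U4=1, U5=1 [stuck-at-1], U6=1 → 1 — matches
  U6 stuck-at-0: U1=0, U2=1, U3=0, U4=1, U5=1, U6=0 [stuck-at-0] → 0 — eliminated
Only U5 stuck-at-1 reproduces the observed 1.

U5 stuck-at-1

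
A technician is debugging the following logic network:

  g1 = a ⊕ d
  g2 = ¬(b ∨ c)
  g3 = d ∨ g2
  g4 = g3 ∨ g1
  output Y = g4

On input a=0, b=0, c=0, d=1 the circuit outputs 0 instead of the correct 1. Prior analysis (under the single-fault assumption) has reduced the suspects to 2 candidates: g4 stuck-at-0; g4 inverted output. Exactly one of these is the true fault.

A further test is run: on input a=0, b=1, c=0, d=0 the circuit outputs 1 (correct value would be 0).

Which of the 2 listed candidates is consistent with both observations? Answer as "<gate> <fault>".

g4 inverted output

Evaluate each candidate on input a=0, b=1, c=0, d=0:
  g4 stuck-at-0: g1=0, g2=0, g3=0, g4=0 [stuck-at-0] → 0 — eliminated
  g4 inverted output: g1=0, g2=0, g3=0, g4=1 [inverted output] → 1 — matches
Only g4 inverted output reproduces the observed 1.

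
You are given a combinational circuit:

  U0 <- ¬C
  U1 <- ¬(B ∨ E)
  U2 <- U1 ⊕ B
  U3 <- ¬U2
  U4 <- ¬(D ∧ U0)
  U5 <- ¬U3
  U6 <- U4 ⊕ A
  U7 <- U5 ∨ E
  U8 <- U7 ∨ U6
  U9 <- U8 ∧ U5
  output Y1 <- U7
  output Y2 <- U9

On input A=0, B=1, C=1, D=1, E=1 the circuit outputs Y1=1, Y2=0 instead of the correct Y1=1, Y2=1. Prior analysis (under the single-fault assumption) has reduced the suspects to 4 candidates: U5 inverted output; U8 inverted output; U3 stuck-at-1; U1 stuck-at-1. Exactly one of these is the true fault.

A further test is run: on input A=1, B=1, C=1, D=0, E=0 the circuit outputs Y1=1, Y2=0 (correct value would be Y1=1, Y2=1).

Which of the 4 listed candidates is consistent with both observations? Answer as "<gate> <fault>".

U8 inverted output

Evaluate each candidate on input A=1, B=1, C=1, D=0, E=0:
  U5 inverted output: U0=0, U1=0, U2=1, U3=0, U4=1, U5=0 [inverted output], U6=0, U7=0, U8=0, U9=0 → Y1=0, Y2=0 — eliminated
  U8 inverted output: U0=0, U1=0, U2=1, U3=0, U4=1, U5=1, U6=0, U7=1, U8=0 [inverted output], U9=0 → Y1=1, Y2=0 — matches
  U3 stuck-at-1: U0=0, U1=0, U2=1, U3=1 [stuck-at-1], U4=1, U5=0, U6=0, U7=0, U8=0, U9=0 → Y1=0, Y2=0 — eliminated
  U1 stuck-at-1: U0=0, U1=1 [stuck-at-1], U2=0, U3=1, U4=1, U5=0, U6=0, U7=0, U8=0, U9=0 → Y1=0, Y2=0 — eliminated
Only U8 inverted output reproduces the observed Y1=1, Y2=0.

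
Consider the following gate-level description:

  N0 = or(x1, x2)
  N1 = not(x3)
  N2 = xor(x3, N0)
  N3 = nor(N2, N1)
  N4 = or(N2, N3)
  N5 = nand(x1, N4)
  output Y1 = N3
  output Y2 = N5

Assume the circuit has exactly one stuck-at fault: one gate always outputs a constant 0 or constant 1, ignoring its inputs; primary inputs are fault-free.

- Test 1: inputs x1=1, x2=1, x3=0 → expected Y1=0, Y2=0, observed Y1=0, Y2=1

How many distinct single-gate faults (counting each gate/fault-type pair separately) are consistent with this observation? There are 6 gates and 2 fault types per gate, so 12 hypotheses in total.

4

Fault-free: N0=1, N1=1, N2=1, N3=0, N4=1, N5=0 → Y1=0, Y2=0. Observed Y1=0, Y2=1.
  N0 stuck-at-0: output Y1=0, Y2=1 ✓
  N0 stuck-at-1: output Y1=0, Y2=0 ✗
  N1 stuck-at-0: output Y1=0, Y2=0 ✗
  N1 stuck-at-1: output Y1=0, Y2=0 ✗
  N2 stuck-at-0: output Y1=0, Y2=1 ✓
  N2 stuck-at-1: output Y1=0, Y2=0 ✗
  N3 stuck-at-0: output Y1=0, Y2=0 ✗
  N3 stuck-at-1: output Y1=1, Y2=0 ✗
  N4 stuck-at-0: output Y1=0, Y2=1 ✓
  N4 stuck-at-1: output Y1=0, Y2=0 ✗
  N5 stuck-at-0: output Y1=0, Y2=0 ✗
  N5 stuck-at-1: output Y1=0, Y2=1 ✓
Consistent faults: {N0 stuck-at-0, N2 stuck-at-0, N4 stuck-at-0, N5 stuck-at-1} — 4 in all.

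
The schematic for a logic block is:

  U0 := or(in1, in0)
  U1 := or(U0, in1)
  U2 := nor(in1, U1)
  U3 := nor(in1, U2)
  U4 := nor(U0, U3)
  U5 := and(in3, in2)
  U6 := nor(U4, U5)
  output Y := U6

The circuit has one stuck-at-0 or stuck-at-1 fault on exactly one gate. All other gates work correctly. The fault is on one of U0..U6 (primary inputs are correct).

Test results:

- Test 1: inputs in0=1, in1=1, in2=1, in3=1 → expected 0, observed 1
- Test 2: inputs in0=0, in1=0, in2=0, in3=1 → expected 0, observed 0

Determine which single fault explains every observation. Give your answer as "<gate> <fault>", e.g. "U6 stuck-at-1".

U5 stuck-at-0

Fault-free values for test 1 (in0=1, in1=1, in2=1, in3=1): U0=1, U1=1, U2=0, U3=0, U4=0, U5=1, U6=0, giving Y=0. Observed 1.
Test 1: faults giving observed 1 are {U5 stuck-at-0, U6 stuck-at-1}.
Test 2 (in0=0, in1=0, in2=0, in3=1): fault-free U0=0, U1=0, U2=1, U3=0, U4=1, U5=0, U6=0 → 0; observed 0. Eliminates U6 stuck-at-1.
Only U5 stuck-at-0 is consistent with every test.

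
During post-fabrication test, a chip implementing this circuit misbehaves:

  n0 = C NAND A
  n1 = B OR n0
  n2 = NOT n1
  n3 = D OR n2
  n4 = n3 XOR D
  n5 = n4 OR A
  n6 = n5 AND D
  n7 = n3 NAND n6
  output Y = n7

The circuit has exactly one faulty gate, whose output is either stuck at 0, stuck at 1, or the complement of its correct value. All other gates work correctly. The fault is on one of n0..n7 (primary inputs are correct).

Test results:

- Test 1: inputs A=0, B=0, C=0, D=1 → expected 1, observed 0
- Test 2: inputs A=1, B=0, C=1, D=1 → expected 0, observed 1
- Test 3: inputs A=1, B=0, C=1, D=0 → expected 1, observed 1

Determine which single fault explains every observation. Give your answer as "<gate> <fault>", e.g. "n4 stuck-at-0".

Fault-free values for test 1 (A=0, B=0, C=0, D=1): n0=1, n1=1, n2=0, n3=1, n4=0, n5=0, n6=0, n7=1, giving Y=1. Observed 0.
Test 1: faults giving observed 0 are {n4 stuck-at-1, n4 inverted output, n5 stuck-at-1, n5 inverted output, n6 stuck-at-1, n6 inverted output, n7 stuck-at-0, n7 inverted output}.
Test 2 (A=1, B=0, C=1, D=1): fault-free n0=0, n1=0, n2=1, n3=1, n4=0, n5=1, n6=1, n7=0 → 0; observed 1. Eliminates n4 stuck-at-1, n4 inverted output, n5 stuck-at-1, n6 stuck-at-1, n7 stuck-at-0.
Test 3 (A=1, B=0, C=1, D=0): fault-free n0=0, n1=0, n2=1, n3=1, n4=1, n5=1, n6=0, n7=1 → 1; observed 1. Eliminates n6 inverted output, n7 inverted output.
Only n5 inverted output is consistent with every test.

n5 inverted output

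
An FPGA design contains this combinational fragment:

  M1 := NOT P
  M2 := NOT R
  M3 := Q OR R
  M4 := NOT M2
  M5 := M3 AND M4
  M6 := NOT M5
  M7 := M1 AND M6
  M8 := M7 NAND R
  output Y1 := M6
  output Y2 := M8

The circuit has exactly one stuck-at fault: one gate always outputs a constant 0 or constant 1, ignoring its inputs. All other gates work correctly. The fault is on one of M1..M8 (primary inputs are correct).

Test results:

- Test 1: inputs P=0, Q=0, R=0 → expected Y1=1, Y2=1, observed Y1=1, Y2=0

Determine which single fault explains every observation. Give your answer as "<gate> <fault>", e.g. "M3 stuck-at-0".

M8 stuck-at-0

Fault-free values for test 1 (P=0, Q=0, R=0): M1=1, M2=1, M3=0, M4=0, M5=0, M6=1, M7=1, M8=1, giving Y1=1, Y2=1. Observed Y1=1, Y2=0.
Test 1: faults giving observed Y1=1, Y2=0 are {M8 stuck-at-0}.
Only M8 stuck-at-0 is consistent with every test.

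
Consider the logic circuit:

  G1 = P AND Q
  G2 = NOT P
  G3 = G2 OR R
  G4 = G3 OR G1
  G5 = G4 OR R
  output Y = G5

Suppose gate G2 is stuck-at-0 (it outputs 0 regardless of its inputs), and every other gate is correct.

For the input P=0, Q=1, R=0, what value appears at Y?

0

Propagate with G2 forced: G1=0, G2=0 [stuck-at-0], G3=0, G4=0, G5=0.
So Y = 0. (Without the fault it would be 1.)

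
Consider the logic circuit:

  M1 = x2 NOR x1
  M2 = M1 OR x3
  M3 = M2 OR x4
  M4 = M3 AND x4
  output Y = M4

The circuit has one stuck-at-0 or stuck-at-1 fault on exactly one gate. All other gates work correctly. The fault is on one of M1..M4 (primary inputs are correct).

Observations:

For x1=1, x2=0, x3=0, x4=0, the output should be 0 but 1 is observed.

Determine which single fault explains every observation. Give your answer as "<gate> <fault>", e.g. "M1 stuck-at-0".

Fault-free values for test 1 (x1=1, x2=0, x3=0, x4=0): M1=0, M2=0, M3=0, M4=0, giving Y=0. Observed 1.
Test 1: faults giving observed 1 are {M4 stuck-at-1}.
Only M4 stuck-at-1 is consistent with every test.

M4 stuck-at-1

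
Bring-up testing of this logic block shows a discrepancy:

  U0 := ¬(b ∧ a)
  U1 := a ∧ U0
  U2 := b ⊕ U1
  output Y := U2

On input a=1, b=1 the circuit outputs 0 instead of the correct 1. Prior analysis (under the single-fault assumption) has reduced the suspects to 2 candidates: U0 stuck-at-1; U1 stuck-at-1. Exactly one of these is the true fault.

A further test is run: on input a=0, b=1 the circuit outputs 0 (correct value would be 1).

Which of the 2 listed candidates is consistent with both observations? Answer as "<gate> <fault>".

U1 stuck-at-1

Evaluate each candidate on input a=0, b=1:
  U0 stuck-at-1: U0=1 [stuck-at-1], U1=0, U2=1 → 1 — eliminated
  U1 stuck-at-1: U0=1, U1=1 [stuck-at-1], U2=0 → 0 — matches
Only U1 stuck-at-1 reproduces the observed 0.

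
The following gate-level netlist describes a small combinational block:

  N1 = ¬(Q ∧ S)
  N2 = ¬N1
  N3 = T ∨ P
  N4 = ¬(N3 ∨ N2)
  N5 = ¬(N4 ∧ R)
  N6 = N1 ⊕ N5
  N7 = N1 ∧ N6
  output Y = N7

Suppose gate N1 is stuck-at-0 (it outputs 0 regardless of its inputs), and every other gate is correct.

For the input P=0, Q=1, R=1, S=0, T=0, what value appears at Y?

0

Propagate with N1 forced: N1=0 [stuck-at-0], N2=1, N3=0, N4=0, N5=1, N6=1, N7=0.
So Y = 0. (Without the fault it would be 1.)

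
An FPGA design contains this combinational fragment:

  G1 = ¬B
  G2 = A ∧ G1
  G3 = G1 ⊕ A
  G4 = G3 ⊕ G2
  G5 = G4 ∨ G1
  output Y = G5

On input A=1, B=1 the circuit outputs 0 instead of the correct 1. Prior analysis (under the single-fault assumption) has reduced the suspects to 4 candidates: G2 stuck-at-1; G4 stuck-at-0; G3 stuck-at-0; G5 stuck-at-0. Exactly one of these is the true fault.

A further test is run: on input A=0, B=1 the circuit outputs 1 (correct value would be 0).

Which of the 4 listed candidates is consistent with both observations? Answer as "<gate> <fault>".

Evaluate each candidate on input A=0, B=1:
  G2 stuck-at-1: G1=0, G2=1 [stuck-at-1], G3=0, G4=1, G5=1 → 1 — matches
  G4 stuck-at-0: G1=0, G2=0, G3=0, G4=0 [stuck-at-0], G5=0 → 0 — eliminated
  G3 stuck-at-0: G1=0, G2=0, G3=0 [stuck-at-0], G4=0, G5=0 → 0 — eliminated
  G5 stuck-at-0: G1=0, G2=0, G3=0, G4=0, G5=0 [stuck-at-0] → 0 — eliminated
Only G2 stuck-at-1 reproduces the observed 1.

G2 stuck-at-1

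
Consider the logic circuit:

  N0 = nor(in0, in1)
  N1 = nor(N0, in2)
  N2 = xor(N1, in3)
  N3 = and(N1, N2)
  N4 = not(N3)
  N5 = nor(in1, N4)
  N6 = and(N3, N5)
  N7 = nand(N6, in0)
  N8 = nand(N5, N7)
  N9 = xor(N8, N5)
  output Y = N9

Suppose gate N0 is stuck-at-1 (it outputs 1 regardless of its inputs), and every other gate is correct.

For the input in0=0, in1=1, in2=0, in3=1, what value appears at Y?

Propagate with N0 forced: N0=1 [stuck-at-1], N1=0, N2=1, N3=0, N4=1, N5=0, N6=0, N7=1, N8=1, N9=1.
So Y = 1. (Same as the fault-free value — the fault is masked on this input.)

1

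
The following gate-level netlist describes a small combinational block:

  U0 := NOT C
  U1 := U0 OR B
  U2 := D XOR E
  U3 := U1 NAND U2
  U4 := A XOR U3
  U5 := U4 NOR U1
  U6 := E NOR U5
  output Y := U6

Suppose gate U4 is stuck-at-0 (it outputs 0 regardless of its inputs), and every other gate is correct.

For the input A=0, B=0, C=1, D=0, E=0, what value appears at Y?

Propagate with U4 forced: U0=0, U1=0, U2=0, U3=1, U4=0 [stuck-at-0], U5=1, U6=0.
So Y = 0. (Without the fault it would be 1.)

0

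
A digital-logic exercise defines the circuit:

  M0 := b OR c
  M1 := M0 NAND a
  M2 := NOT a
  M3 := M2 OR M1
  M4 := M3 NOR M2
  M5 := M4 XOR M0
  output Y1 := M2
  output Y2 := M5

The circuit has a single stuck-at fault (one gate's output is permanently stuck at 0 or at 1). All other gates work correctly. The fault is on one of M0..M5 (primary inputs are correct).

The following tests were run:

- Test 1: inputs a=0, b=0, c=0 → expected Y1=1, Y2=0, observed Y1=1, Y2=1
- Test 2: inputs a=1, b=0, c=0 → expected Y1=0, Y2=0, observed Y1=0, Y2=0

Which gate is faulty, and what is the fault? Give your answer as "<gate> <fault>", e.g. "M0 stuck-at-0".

Fault-free values for test 1 (a=0, b=0, c=0): M0=0, M1=1, M2=1, M3=1, M4=0, M5=0, giving Y1=1, Y2=0. Observed Y1=1, Y2=1.
Test 1: faults giving observed Y1=1, Y2=1 are {M0 stuck-at-1, M4 stuck-at-1, M5 stuck-at-1}.
Test 2 (a=1, b=0, c=0): fault-free M0=0, M1=1, M2=0, M3=1, M4=0, M5=0 → Y1=0, Y2=0; observed Y1=0, Y2=0. Eliminates M4 stuck-at-1, M5 stuck-at-1.
Only M0 stuck-at-1 is consistent with every test.

M0 stuck-at-1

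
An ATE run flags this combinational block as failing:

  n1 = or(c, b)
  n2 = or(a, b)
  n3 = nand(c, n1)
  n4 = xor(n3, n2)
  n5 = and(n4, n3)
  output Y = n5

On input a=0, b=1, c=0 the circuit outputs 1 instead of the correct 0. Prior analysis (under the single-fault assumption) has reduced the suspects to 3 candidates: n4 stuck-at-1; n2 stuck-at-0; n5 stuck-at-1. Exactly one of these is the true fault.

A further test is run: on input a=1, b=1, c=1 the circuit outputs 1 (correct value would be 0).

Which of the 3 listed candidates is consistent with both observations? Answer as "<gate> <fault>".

n5 stuck-at-1

Evaluate each candidate on input a=1, b=1, c=1:
  n4 stuck-at-1: n1=1, n2=1, n3=0, n4=1 [stuck-at-1], n5=0 → 0 — eliminated
  n2 stuck-at-0: n1=1, n2=0 [stuck-at-0], n3=0, n4=0, n5=0 → 0 — eliminated
  n5 stuck-at-1: n1=1, n2=1, n3=0, n4=1, n5=1 [stuck-at-1] → 1 — matches
Only n5 stuck-at-1 reproduces the observed 1.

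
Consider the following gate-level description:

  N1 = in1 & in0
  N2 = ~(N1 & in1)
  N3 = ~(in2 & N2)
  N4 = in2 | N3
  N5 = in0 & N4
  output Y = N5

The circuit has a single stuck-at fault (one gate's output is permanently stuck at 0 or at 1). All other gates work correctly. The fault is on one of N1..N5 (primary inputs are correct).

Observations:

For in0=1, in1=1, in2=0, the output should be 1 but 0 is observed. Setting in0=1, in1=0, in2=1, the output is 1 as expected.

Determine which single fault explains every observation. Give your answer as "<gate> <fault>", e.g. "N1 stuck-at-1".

Fault-free values for test 1 (in0=1, in1=1, in2=0): N1=1, N2=0, N3=1, N4=1, N5=1, giving Y=1. Observed 0.
Test 1: faults giving observed 0 are {N3 stuck-at-0, N4 stuck-at-0, N5 stuck-at-0}.
Test 2 (in0=1, in1=0, in2=1): fault-free N1=0, N2=1, N3=0, N4=1, N5=1 → 1; observed 1. Eliminates N4 stuck-at-0, N5 stuck-at-0.
Only N3 stuck-at-0 is consistent with every test.

N3 stuck-at-0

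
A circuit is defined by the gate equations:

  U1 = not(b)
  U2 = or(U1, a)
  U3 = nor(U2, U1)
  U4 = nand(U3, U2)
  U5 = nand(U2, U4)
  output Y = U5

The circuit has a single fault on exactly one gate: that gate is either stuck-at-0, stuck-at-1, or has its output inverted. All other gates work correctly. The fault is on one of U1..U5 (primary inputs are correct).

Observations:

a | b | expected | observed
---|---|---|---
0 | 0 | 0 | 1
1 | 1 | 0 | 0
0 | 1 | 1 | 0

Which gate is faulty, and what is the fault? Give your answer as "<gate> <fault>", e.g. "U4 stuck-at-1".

Fault-free values for test 1 (a=0, b=0): U1=1, U2=1, U3=0, U4=1, U5=0, giving Y=0. Observed 1.
Test 1: faults giving observed 1 are {U1 stuck-at-0, U1 inverted output, U2 stuck-at-0, U2 inverted output, U3 stuck-at-1, U3 inverted output, U4 stuck-at-0, U4 inverted output, U5 stuck-at-1, U5 inverted output}.
Test 2 (a=1, b=1): fault-free U1=0, U2=1, U3=0, U4=1, U5=0 → 0; observed 0. Eliminates U2 stuck-at-0, U2 inverted output, U3 stuck-at-1, U3 inverted output, U4 stuck-at-0, U4 inverted output, U5 stuck-at-1, U5 inverted output.
Test 3 (a=0, b=1): fault-free U1=0, U2=0, U3=1, U4=1, U5=1 → 1; observed 0. Eliminates U1 stuck-at-0.
Only U1 inverted output is consistent with every test.

U1 inverted output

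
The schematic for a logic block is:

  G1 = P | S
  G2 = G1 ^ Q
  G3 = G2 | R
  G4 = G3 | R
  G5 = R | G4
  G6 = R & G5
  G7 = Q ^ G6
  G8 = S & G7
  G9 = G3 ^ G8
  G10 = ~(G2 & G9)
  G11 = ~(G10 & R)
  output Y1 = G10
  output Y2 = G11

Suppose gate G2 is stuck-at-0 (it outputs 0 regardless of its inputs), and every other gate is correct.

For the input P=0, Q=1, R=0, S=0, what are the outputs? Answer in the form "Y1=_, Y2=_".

Y1=1, Y2=1

Propagate with G2 forced: G1=0, G2=0 [stuck-at-0], G3=0, G4=0, G5=0, G6=0, G7=1, G8=0, G9=0, G10=1, G11=1.
So the outputs are Y1=1, Y2=1. (Without the fault they would be Y1=0, Y2=1.)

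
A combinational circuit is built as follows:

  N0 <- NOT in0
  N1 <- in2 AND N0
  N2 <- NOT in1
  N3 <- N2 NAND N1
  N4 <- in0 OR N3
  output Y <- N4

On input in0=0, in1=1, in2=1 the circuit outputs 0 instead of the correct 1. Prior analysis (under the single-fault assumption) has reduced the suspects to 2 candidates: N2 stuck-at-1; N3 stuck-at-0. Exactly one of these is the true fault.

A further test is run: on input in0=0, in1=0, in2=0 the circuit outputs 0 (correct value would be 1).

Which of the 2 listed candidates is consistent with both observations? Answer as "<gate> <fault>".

Evaluate each candidate on input in0=0, in1=0, in2=0:
  N2 stuck-at-1: N0=1, N1=0, N2=1 [stuck-at-1], N3=1, N4=1 → 1 — eliminated
  N3 stuck-at-0: N0=1, N1=0, N2=1, N3=0 [stuck-at-0], N4=0 → 0 — matches
Only N3 stuck-at-0 reproduces the observed 0.

N3 stuck-at-0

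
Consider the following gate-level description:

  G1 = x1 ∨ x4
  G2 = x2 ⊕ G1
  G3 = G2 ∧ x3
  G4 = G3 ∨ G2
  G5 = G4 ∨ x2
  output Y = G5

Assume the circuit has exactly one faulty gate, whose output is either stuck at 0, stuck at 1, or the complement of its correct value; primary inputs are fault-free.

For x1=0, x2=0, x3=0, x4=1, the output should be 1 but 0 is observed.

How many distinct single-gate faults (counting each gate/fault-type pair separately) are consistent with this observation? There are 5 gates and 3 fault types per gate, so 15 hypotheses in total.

8

Fault-free: G1=1, G2=1, G3=0, G4=1, G5=1 → 1. Observed 0.
  G1: stuck-at-0, inverted output ✓; others ✗
  G2: stuck-at-0, inverted output ✓; others ✗
  G3: none of the 3 fault types match ✗
  G4: stuck-at-0, inverted output ✓; others ✗
  G5: stuck-at-0, inverted output ✓; others ✗
Consistent faults: {G1 stuck-at-0, G1 inverted output, G2 stuck-at-0, G2 inverted output, G4 stuck-at-0, G4 inverted output, G5 stuck-at-0, G5 inverted output} — 8 in all.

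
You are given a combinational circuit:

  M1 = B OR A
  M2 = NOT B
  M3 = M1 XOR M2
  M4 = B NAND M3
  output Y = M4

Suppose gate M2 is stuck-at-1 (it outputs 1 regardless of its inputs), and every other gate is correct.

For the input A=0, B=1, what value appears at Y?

1

Propagate with M2 forced: M1=1, M2=1 [stuck-at-1], M3=0, M4=1.
So Y = 1. (Without the fault it would be 0.)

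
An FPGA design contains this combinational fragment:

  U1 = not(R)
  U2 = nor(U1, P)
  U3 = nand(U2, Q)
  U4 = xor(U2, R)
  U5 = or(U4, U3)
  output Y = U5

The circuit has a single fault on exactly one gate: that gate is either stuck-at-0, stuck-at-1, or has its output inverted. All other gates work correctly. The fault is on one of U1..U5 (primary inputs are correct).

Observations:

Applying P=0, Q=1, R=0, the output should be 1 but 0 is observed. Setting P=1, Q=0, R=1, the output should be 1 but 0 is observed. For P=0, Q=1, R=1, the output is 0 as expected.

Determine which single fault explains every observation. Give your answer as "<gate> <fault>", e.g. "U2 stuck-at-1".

Fault-free values for test 1 (P=0, Q=1, R=0): U1=1, U2=0, U3=1, U4=0, U5=1, giving Y=1. Observed 0.
Test 1: faults giving observed 0 are {U3 stuck-at-0, U3 inverted output, U5 stuck-at-0, U5 inverted output}.
Test 2 (P=1, Q=0, R=1): fault-free U1=0, U2=0, U3=1, U4=1, U5=1 → 1; observed 0. Eliminates U3 stuck-at-0, U3 inverted output.
Test 3 (P=0, Q=1, R=1): fault-free U1=0, U2=1, U3=0, U4=0, U5=0 → 0; observed 0. Eliminates U5 inverted output.
Only U5 stuck-at-0 is consistent with every test.

U5 stuck-at-0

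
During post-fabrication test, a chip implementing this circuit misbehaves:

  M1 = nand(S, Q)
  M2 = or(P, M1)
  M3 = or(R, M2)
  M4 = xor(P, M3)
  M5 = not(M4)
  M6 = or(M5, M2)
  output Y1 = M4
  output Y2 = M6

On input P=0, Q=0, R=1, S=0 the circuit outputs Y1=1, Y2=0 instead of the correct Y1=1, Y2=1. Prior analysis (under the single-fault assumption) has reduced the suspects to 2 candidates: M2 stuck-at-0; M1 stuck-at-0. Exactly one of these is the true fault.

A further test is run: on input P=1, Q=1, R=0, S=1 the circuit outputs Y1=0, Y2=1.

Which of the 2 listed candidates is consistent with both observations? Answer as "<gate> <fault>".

M1 stuck-at-0

Evaluate each candidate on input P=1, Q=1, R=0, S=1:
  M2 stuck-at-0: M1=0, M2=0 [stuck-at-0], M3=0, M4=1, M5=0, M6=0 → Y1=1, Y2=0 — eliminated
  M1 stuck-at-0: M1=0 [stuck-at-0], M2=1, M3=1, M4=0, M5=1, M6=1 → Y1=0, Y2=1 — matches
Only M1 stuck-at-0 reproduces the observed Y1=0, Y2=1.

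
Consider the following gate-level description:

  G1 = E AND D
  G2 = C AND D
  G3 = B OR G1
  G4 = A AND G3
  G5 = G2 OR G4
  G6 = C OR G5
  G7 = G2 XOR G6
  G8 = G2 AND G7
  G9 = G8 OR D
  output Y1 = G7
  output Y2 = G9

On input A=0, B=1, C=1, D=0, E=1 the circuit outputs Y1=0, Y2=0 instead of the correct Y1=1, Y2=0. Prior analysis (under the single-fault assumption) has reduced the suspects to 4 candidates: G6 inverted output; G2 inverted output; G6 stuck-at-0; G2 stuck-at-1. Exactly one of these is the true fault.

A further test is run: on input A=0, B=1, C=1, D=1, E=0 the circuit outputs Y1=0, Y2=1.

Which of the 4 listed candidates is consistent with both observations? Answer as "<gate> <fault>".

Evaluate each candidate on input A=0, B=1, C=1, D=1, E=0:
  G6 inverted output: G1=0, G2=1, G3=1, G4=0, G5=1, G6=0 [inverted output], G7=1, G8=1, G9=1 → Y1=1, Y2=1 — eliminated
  G2 inverted output: G1=0, G2=0 [inverted output], G3=1, G4=0, G5=0, G6=1, G7=1, G8=0, G9=1 → Y1=1, Y2=1 — eliminated
  G6 stuck-at-0: G1=0, G2=1, G3=1, G4=0, G5=1, G6=0 [stuck-at-0], G7=1, G8=1, G9=1 → Y1=1, Y2=1 — eliminated
  G2 stuck-at-1: G1=0, G2=1 [stuck-at-1], G3=1, G4=0, G5=1, G6=1, G7=0, G8=0, G9=1 → Y1=0, Y2=1 — matches
Only G2 stuck-at-1 reproduces the observed Y1=0, Y2=1.

G2 stuck-at-1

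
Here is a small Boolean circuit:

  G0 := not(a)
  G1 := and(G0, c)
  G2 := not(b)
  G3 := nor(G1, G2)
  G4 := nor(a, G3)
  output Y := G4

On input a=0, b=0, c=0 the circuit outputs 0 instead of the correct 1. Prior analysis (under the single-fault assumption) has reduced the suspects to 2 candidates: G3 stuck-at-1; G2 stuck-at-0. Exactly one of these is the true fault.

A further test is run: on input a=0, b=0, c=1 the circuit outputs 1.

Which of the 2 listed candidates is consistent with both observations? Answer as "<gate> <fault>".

G2 stuck-at-0

Evaluate each candidate on input a=0, b=0, c=1:
  G3 stuck-at-1: G0=1, G1=1, G2=1, G3=1 [stuck-at-1], G4=0 → 0 — eliminated
  G2 stuck-at-0: G0=1, G1=1, G2=0 [stuck-at-0], G3=0, G4=1 → 1 — matches
Only G2 stuck-at-0 reproduces the observed 1.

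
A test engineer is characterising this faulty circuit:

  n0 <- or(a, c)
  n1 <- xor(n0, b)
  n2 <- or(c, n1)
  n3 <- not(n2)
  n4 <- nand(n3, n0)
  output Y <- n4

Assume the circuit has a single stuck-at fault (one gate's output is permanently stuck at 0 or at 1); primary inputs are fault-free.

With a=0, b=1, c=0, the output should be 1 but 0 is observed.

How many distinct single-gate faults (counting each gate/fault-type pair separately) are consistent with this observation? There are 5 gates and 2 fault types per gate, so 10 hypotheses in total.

2

Fault-free: n0=0, n1=1, n2=1, n3=0, n4=1 → 1. Observed 0.
  n0 stuck-at-0: output 1 ✗
  n0 stuck-at-1: output 0 ✓
  n1 stuck-at-0: output 1 ✗
  n1 stuck-at-1: output 1 ✗
  n2 stuck-at-0: output 1 ✗
  n2 stuck-at-1: output 1 ✗
  n3 stuck-at-0: output 1 ✗
  n3 stuck-at-1: output 1 ✗
  n4 stuck-at-0: output 0 ✓
  n4 stuck-at-1: output 1 ✗
Consistent faults: {n0 stuck-at-1, n4 stuck-at-0} — 2 in all.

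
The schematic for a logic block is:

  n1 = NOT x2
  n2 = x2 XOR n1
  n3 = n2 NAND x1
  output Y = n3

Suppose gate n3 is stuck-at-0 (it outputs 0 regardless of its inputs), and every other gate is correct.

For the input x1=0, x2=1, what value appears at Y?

Propagate with n3 forced: n1=0, n2=1, n3=0 [stuck-at-0].
So Y = 0. (Without the fault it would be 1.)

0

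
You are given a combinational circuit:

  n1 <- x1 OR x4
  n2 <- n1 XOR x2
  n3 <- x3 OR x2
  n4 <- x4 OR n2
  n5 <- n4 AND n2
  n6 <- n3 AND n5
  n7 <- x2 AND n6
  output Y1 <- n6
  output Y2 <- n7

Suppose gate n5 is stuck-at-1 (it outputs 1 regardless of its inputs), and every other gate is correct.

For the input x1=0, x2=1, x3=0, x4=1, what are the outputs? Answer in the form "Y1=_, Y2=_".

Propagate with n5 forced: n1=1, n2=0, n3=1, n4=1, n5=1 [stuck-at-1], n6=1, n7=1.
So the outputs are Y1=1, Y2=1. (Without the fault they would be Y1=0, Y2=0.)

Y1=1, Y2=1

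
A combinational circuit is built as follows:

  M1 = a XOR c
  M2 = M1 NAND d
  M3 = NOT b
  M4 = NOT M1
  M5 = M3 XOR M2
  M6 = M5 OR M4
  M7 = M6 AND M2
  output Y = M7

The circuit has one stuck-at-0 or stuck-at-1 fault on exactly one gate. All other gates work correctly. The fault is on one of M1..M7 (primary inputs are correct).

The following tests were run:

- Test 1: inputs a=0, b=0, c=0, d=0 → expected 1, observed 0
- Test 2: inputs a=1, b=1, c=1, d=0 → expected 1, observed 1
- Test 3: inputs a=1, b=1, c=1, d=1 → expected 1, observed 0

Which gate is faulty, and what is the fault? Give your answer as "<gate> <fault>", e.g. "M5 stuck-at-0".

M1 stuck-at-1

Fault-free values for test 1 (a=0, b=0, c=0, d=0): M1=0, M2=1, M3=1, M4=1, M5=0, M6=1, M7=1, giving Y=1. Observed 0.
Test 1: faults giving observed 0 are {M1 stuck-at-1, M2 stuck-at-0, M4 stuck-at-0, M6 stuck-at-0, M7 stuck-at-0}.
Test 2 (a=1, b=1, c=1, d=0): fault-free M1=0, M2=1, M3=0, M4=1, M5=1, M6=1, M7=1 → 1; observed 1. Eliminates M2 stuck-at-0, M6 stuck-at-0, M7 stuck-at-0.
Test 3 (a=1, b=1, c=1, d=1): fault-free M1=0, M2=1, M3=0, M4=1, M5=1, M6=1, M7=1 → 1; observed 0. Eliminates M4 stuck-at-0.
Only M1 stuck-at-1 is consistent with every test.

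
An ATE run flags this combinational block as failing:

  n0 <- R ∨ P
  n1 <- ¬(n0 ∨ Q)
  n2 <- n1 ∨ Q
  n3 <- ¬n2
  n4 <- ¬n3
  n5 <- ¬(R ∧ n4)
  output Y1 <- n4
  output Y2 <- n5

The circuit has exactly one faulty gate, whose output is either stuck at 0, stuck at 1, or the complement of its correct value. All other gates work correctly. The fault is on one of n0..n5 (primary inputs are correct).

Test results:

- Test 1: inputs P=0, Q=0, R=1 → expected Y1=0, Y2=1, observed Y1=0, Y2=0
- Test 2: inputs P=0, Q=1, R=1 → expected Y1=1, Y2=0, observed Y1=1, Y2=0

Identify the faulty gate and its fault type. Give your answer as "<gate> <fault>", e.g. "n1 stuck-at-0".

n5 stuck-at-0

Fault-free values for test 1 (P=0, Q=0, R=1): n0=1, n1=0, n2=0, n3=1, n4=0, n5=1, giving Y1=0, Y2=1. Observed Y1=0, Y2=0.
Test 1: faults giving observed Y1=0, Y2=0 are {n5 stuck-at-0, n5 inverted output}.
Test 2 (P=0, Q=1, R=1): fault-free n0=1, n1=0, n2=1, n3=0, n4=1, n5=0 → Y1=1, Y2=0; observed Y1=1, Y2=0. Eliminates n5 inverted output.
Only n5 stuck-at-0 is consistent with every test.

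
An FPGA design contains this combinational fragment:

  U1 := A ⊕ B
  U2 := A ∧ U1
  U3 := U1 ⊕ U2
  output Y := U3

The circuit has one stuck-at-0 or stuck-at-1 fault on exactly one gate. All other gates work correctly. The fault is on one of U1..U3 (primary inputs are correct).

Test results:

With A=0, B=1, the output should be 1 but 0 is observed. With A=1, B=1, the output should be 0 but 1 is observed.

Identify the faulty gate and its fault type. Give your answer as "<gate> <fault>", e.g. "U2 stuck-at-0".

U2 stuck-at-1

Fault-free values for test 1 (A=0, B=1): U1=1, U2=0, U3=1, giving Y=1. Observed 0.
Test 1: faults giving observed 0 are {U1 stuck-at-0, U2 stuck-at-1, U3 stuck-at-0}.
Test 2 (A=1, B=1): fault-free U1=0, U2=0, U3=0 → 0; observed 1. Eliminates U1 stuck-at-0, U3 stuck-at-0.
Only U2 stuck-at-1 is consistent with every test.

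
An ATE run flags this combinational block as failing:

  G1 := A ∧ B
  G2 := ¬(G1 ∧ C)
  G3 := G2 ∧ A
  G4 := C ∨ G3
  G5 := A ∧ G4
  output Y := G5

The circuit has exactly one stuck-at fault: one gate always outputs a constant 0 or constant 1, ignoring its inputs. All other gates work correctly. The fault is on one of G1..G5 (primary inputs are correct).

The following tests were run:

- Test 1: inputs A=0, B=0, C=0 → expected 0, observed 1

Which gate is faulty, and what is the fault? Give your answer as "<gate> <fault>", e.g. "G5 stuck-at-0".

Fault-free values for test 1 (A=0, B=0, C=0): G1=0, G2=1, G3=0, G4=0, G5=0, giving Y=0. Observed 1.
Test 1: faults giving observed 1 are {G5 stuck-at-1}.
Only G5 stuck-at-1 is consistent with every test.

G5 stuck-at-1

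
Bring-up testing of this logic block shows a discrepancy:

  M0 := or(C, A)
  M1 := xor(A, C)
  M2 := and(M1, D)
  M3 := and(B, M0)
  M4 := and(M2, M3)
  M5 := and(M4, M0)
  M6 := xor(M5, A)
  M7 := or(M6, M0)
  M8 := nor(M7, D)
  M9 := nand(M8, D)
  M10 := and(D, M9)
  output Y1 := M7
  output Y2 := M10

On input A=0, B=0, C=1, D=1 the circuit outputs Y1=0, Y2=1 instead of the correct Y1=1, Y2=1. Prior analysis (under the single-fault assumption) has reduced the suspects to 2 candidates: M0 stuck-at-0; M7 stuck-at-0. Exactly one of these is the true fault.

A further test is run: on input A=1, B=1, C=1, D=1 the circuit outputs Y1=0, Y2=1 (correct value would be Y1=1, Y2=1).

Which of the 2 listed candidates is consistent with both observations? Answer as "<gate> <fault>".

Evaluate each candidate on input A=1, B=1, C=1, D=1:
  M0 stuck-at-0: M0=0 [stuck-at-0], M1=0, M2=0, M3=0, M4=0, M5=0, M6=1, M7=1, M8=0, M9=1, M10=1 → Y1=1, Y2=1 — eliminated
  M7 stuck-at-0: M0=1, M1=0, M2=0, M3=1, M4=0, M5=0, M6=1, M7=0 [stuck-at-0], M8=0, M9=1, M10=1 → Y1=0, Y2=1 — matches
Only M7 stuck-at-0 reproduces the observed Y1=0, Y2=1.

M7 stuck-at-0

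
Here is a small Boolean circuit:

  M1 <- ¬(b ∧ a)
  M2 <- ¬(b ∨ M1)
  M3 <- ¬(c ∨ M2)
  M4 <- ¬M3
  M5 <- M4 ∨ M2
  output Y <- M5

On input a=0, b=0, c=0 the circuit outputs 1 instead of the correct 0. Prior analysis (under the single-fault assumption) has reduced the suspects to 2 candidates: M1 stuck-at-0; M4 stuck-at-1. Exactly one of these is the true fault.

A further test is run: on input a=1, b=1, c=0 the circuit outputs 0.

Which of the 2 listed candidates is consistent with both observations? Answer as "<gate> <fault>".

M1 stuck-at-0

Evaluate each candidate on input a=1, b=1, c=0:
  M1 stuck-at-0: M1=0 [stuck-at-0], M2=0, M3=1, M4=0, M5=0 → 0 — matches
  M4 stuck-at-1: M1=0, M2=0, M3=1, M4=1 [stuck-at-1], M5=1 → 1 — eliminated
Only M1 stuck-at-0 reproduces the observed 0.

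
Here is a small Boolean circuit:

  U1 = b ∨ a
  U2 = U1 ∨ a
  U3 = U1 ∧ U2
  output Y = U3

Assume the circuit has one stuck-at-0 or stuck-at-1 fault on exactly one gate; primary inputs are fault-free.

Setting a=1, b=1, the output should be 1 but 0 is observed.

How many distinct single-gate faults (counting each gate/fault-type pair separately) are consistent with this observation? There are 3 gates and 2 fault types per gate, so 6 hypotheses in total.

Fault-free: U1=1, U2=1, U3=1 → 1. Observed 0.
  U1 stuck-at-0: output 0 ✓
  U1 stuck-at-1: output 1 ✗
  U2 stuck-at-0: output 0 ✓
  U2 stuck-at-1: output 1 ✗
  U3 stuck-at-0: output 0 ✓
  U3 stuck-at-1: output 1 ✗
Consistent faults: {U1 stuck-at-0, U2 stuck-at-0, U3 stuck-at-0} — 3 in all.

3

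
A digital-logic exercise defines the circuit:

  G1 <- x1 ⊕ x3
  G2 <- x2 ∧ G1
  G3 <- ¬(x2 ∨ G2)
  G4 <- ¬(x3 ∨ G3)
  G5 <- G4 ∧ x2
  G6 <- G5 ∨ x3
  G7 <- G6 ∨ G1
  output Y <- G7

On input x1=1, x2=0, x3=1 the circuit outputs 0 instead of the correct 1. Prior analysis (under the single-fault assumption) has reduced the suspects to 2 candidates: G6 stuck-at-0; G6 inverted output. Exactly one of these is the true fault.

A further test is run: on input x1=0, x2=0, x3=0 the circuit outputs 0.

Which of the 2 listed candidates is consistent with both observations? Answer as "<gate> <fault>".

G6 stuck-at-0

Evaluate each candidate on input x1=0, x2=0, x3=0:
  G6 stuck-at-0: G1=0, G2=0, G3=1, G4=0, G5=0, G6=0 [stuck-at-0], G7=0 → 0 — matches
  G6 inverted output: G1=0, G2=0, G3=1, G4=0, G5=0, G6=1 [inverted output], G7=1 → 1 — eliminated
Only G6 stuck-at-0 reproduces the observed 0.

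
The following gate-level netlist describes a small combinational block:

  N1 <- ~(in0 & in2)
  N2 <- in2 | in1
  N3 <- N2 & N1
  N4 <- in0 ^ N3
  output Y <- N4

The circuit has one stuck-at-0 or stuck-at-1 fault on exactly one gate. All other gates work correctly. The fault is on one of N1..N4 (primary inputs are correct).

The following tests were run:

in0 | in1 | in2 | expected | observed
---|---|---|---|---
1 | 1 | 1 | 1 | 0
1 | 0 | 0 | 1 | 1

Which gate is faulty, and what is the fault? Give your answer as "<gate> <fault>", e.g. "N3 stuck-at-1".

Fault-free values for test 1 (in0=1, in1=1, in2=1): N1=0, N2=1, N3=0, N4=1, giving Y=1. Observed 0.
Test 1: faults giving observed 0 are {N1 stuck-at-1, N3 stuck-at-1, N4 stuck-at-0}.
Test 2 (in0=1, in1=0, in2=0): fault-free N1=1, N2=0, N3=0, N4=1 → 1; observed 1. Eliminates N3 stuck-at-1, N4 stuck-at-0.
Only N1 stuck-at-1 is consistent with every test.

N1 stuck-at-1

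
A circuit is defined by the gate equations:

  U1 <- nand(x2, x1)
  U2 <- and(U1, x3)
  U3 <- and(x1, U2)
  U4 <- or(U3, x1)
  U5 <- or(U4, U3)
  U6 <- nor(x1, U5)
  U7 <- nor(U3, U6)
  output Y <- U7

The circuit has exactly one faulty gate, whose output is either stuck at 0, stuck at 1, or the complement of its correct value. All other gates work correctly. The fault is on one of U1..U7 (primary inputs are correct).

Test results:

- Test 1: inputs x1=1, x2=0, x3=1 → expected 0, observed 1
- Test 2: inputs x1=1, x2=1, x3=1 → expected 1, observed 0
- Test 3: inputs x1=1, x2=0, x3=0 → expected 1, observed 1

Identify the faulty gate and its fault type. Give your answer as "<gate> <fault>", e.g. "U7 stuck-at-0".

Fault-free values for test 1 (x1=1, x2=0, x3=1): U1=1, U2=1, U3=1, U4=1, U5=1, U6=0, U7=0, giving Y=0. Observed 1.
Test 1: faults giving observed 1 are {U1 stuck-at-0, U1 inverted output, U2 stuck-at-0, U2 inverted output, U3 stuck-at-0, U3 inverted output, U7 stuck-at-1, U7 inverted output}.
Test 2 (x1=1, x2=1, x3=1): fault-free U1=0, U2=0, U3=0, U4=1, U5=1, U6=0, U7=1 → 1; observed 0. Eliminates U1 stuck-at-0, U2 stuck-at-0, U3 stuck-at-0, U7 stuck-at-1.
Test 3 (x1=1, x2=0, x3=0): fault-free U1=1, U2=0, U3=0, U4=1, U5=1, U6=0, U7=1 → 1; observed 1. Eliminates U2 inverted output, U3 inverted output, U7 inverted output.
Only U1 inverted output is consistent with every test.

U1 inverted output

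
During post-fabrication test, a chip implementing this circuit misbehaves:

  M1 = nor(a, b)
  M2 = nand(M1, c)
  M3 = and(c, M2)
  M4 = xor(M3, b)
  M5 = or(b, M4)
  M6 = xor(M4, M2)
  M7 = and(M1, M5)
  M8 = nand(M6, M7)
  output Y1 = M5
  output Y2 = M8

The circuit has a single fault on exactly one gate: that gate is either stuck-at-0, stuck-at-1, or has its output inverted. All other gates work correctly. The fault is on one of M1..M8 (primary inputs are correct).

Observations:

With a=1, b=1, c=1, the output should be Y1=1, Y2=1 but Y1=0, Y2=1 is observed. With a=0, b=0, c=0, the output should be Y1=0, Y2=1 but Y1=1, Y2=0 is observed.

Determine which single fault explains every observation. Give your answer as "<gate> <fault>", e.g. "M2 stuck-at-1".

Fault-free values for test 1 (a=1, b=1, c=1): M1=0, M2=1, M3=1, M4=0, M5=1, M6=1, M7=0, M8=1, giving Y1=1, Y2=1. Observed Y1=0, Y2=1.
Test 1: faults giving observed Y1=0, Y2=1 are {M5 stuck-at-0, M5 inverted output}.
Test 2 (a=0, b=0, c=0): fault-free M1=1, M2=1, M3=0, M4=0, M5=0, M6=1, M7=0, M8=1 → Y1=0, Y2=1; observed Y1=1, Y2=0. Eliminates M5 stuck-at-0.
Only M5 inverted output is consistent with every test.

M5 inverted output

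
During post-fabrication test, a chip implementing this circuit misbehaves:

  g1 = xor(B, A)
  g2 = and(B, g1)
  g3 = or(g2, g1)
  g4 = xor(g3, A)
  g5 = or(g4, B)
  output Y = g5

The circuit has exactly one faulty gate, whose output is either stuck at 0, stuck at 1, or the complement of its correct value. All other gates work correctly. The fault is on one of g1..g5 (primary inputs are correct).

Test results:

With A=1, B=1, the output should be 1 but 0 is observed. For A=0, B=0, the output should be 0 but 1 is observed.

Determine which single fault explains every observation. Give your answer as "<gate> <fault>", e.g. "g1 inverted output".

Fault-free values for test 1 (A=1, B=1): g1=0, g2=0, g3=0, g4=1, g5=1, giving Y=1. Observed 0.
Test 1: faults giving observed 0 are {g5 stuck-at-0, g5 inverted output}.
Test 2 (A=0, B=0): fault-free g1=0, g2=0, g3=0, g4=0, g5=0 → 0; observed 1. Eliminates g5 stuck-at-0.
Only g5 inverted output is consistent with every test.

g5 inverted output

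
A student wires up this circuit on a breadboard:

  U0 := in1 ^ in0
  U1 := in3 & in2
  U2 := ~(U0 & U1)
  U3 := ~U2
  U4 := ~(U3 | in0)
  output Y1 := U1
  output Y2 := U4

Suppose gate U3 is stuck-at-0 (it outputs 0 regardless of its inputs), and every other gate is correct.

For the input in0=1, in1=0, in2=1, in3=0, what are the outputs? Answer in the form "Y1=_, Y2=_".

Y1=0, Y2=0

Propagate with U3 forced: U0=1, U1=0, U2=1, U3=0 [stuck-at-0], U4=0.
So the outputs are Y1=0, Y2=0. (Same as the fault-free value — the fault is masked on this input.)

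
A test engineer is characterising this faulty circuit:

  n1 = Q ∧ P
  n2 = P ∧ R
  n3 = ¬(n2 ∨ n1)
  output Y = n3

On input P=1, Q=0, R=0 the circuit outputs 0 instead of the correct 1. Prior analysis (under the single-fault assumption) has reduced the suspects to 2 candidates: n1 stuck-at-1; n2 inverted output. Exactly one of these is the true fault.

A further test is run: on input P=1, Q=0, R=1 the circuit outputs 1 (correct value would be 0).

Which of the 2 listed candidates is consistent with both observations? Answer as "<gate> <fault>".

n2 inverted output

Evaluate each candidate on input P=1, Q=0, R=1:
  n1 stuck-at-1: n1=1 [stuck-at-1], n2=1, n3=0 → 0 — eliminated
  n2 inverted output: n1=0, n2=0 [inverted output], n3=1 → 1 — matches
Only n2 inverted output reproduces the observed 1.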